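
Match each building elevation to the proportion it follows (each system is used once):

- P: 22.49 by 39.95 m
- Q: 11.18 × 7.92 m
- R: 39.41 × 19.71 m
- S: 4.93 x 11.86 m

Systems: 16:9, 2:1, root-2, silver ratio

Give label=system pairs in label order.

P=16:9, Q=root-2, R=2:1, S=silver ratio

P = 39.95/22.49 ≈ 1.776 → 16:9 (1.778)
Q = 11.18/7.92 ≈ 1.412 → root-2 (1.414)
R = 39.41/19.71 ≈ 1.999 → 2:1 (2.000)
S = 11.86/4.93 ≈ 2.406 → silver ratio (2.414)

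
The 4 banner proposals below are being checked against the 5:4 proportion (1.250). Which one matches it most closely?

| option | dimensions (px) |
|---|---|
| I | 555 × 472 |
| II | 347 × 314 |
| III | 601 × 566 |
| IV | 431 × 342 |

Target 5:4 ≈ 1.250.
I: 1.176 (Δ0.074)  II: 1.105 (Δ0.145)  III: 1.062 (Δ0.188)  IV: 1.260 (Δ0.010)

IV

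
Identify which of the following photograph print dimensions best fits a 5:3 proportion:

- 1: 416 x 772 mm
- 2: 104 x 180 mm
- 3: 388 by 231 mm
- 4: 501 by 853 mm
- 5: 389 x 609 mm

Ratios (long/short): 1 ≈ 1.856; 2 ≈ 1.731; 3 ≈ 1.680; 4 ≈ 1.703; 5 ≈ 1.566.
5:3 ≈ 1.667; option 3 is nearest (Δ 0.013).

3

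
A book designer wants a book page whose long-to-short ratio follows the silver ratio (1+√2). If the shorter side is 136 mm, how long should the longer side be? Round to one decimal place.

silver ratio ≈ 2.41421.
Longer side = 136 × 2.41421 ≈ 328.333 → 328.3 mm.

328.3 mm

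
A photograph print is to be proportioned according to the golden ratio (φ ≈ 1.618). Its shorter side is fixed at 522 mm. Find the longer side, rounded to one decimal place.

844.6 mm

golden ratio ≈ 1.61803.
Longer side = 522 × 1.61803 ≈ 844.612 → 844.6 mm.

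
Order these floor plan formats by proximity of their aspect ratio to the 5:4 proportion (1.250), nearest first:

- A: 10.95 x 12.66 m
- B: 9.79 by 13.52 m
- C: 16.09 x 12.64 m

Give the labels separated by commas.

Ratios: A = 12.66 / 10.95 ≈ 1.156; B = 13.52 / 9.79 ≈ 1.381; C = 16.09 / 12.64 ≈ 1.273.
|Δ from 1.250|: A 0.094; B 0.131; C 0.023.

C, A, B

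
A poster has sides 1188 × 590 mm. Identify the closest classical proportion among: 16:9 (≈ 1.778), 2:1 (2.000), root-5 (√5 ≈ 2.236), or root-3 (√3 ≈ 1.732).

2:1

1188/590 ≈ 2.014. Nearest candidates are 2:1 (2.000, off by 0.014) and root-5 (2.236, off by 0.222).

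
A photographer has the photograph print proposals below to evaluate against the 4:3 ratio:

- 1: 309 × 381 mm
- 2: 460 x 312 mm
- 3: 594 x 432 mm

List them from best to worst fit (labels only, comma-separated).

Ratios: 1 = 381 / 309 ≈ 1.233; 2 = 460 / 312 ≈ 1.474; 3 = 594 / 432 ≈ 1.375.
|Δ from 1.333|: 1 0.100; 2 0.141; 3 0.042.

3, 1, 2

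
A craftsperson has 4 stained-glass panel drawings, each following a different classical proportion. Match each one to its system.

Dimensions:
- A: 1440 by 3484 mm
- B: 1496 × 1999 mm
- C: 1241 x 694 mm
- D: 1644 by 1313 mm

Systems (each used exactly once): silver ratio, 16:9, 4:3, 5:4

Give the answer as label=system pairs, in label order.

Ratios: A ≈ 2.419; B ≈ 1.336; C ≈ 1.788; D ≈ 1.252.
Targets: silver ratio ≈ 2.414; 16:9 ≈ 1.778; 4:3 ≈ 1.333; 5:4 ≈ 1.250.

A=silver ratio, B=4:3, C=16:9, D=5:4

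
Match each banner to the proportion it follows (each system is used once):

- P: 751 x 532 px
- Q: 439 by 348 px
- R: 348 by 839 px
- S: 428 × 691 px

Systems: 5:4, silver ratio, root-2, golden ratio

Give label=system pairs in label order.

P = 751/532 ≈ 1.412 → root-2 (1.414)
Q = 439/348 ≈ 1.261 → 5:4 (1.250)
R = 839/348 ≈ 2.411 → silver ratio (2.414)
S = 691/428 ≈ 1.614 → golden ratio (1.618)

P=root-2, Q=5:4, R=silver ratio, S=golden ratio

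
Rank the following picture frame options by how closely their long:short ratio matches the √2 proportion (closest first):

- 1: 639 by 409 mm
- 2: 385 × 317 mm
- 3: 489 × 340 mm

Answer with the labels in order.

Ratios: 1 = 639 / 409 ≈ 1.562; 2 = 385 / 317 ≈ 1.215; 3 = 489 / 340 ≈ 1.438.
|Δ from 1.414|: 1 0.148; 2 0.199; 3 0.024.

3, 1, 2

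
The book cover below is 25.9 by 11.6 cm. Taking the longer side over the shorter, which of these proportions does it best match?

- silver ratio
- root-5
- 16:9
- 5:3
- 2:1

root-5

25.9/11.6 ≈ 2.233. Nearest candidates are root-5 (2.236, off by 0.003) and silver ratio (2.414, off by 0.181).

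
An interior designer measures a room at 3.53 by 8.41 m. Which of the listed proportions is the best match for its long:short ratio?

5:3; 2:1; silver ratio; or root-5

8.41/3.53 ≈ 2.382. Nearest candidates are silver ratio (2.414, off by 0.032) and root-5 (2.236, off by 0.146).

silver ratio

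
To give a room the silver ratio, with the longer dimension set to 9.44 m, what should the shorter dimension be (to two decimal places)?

3.91 m

silver ratio ≈ 2.41421.
Shorter side = 9.44 ÷ 2.41421 ≈ 3.9102 → 3.91 m.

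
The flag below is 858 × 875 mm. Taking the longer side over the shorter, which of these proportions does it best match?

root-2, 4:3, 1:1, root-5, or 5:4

1:1

875/858 ≈ 1.020. Nearest candidates are 1:1 (1.000, off by 0.020) and 5:4 (1.250, off by 0.230).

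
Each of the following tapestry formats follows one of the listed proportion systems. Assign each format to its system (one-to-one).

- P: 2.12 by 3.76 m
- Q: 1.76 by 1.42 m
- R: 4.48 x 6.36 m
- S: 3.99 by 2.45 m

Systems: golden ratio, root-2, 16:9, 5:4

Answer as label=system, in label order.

P = 3.76/2.12 ≈ 1.774 → 16:9 (1.778)
Q = 1.76/1.42 ≈ 1.239 → 5:4 (1.250)
R = 6.36/4.48 ≈ 1.420 → root-2 (1.414)
S = 3.99/2.45 ≈ 1.629 → golden ratio (1.618)

P=16:9, Q=5:4, R=root-2, S=golden ratio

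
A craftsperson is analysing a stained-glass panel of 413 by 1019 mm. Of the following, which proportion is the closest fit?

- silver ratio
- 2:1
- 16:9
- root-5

silver ratio

1019/413 ≈ 2.467. Nearest candidates are silver ratio (2.414, off by 0.053) and root-5 (2.236, off by 0.231).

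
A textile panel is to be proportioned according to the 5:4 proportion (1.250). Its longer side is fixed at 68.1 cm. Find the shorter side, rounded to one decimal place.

54.5 cm

5:4 = 1.25000.
Shorter side = 68.1 ÷ 1.25000 ≈ 54.480 → 54.5 cm.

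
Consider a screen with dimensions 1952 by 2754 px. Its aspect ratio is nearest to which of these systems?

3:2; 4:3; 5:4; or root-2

root-2

Ratio = 2754 / 1952 ≈ 1.411.
Distances: 3:2 1.500 (Δ 0.089); 4:3 1.333 (Δ 0.078); 5:4 1.250 (Δ 0.161); root-2 1.414 (Δ 0.003).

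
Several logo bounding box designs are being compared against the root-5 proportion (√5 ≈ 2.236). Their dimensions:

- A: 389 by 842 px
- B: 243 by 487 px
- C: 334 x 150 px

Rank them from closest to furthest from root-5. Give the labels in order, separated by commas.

A: 842/389 ≈ 2.165 → |2.165 − 2.236| = 0.071
B: 487/243 ≈ 2.004 → |2.004 − 2.236| = 0.232
C: 334/150 ≈ 2.227 → |2.227 − 2.236| = 0.009

C, A, B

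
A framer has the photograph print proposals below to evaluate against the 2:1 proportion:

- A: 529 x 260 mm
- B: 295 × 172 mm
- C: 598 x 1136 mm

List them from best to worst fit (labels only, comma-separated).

Ratios: A = 529 / 260 ≈ 2.035; B = 295 / 172 ≈ 1.715; C = 1136 / 598 ≈ 1.900.
|Δ from 2.000|: A 0.035; B 0.285; C 0.100.

A, C, B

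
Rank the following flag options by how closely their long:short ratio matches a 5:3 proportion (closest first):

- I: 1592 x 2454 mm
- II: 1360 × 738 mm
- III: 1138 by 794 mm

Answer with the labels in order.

I, II, III

Ratios: I = 2454 / 1592 ≈ 1.541; II = 1360 / 738 ≈ 1.843; III = 1138 / 794 ≈ 1.433.
|Δ from 1.667|: I 0.126; II 0.176; III 0.234.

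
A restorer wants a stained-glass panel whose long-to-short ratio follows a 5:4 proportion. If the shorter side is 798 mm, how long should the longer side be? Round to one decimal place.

5:4 = 1.25000.
Longer side = 798 × 1.25000 ≈ 997.500 → 997.5 mm.

997.5 mm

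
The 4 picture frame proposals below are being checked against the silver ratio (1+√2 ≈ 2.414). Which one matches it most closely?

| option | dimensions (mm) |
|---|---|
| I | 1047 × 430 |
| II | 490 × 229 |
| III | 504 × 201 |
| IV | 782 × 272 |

I

Target silver ratio ≈ 2.414.
I: 2.435 (Δ0.021)  II: 2.140 (Δ0.274)  III: 2.507 (Δ0.093)  IV: 2.875 (Δ0.461)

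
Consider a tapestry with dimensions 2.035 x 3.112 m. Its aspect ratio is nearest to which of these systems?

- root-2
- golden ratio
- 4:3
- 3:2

Ratio = 3.112 / 2.035 ≈ 1.529.
Distances: root-2 1.414 (Δ 0.115); golden ratio 1.618 (Δ 0.089); 4:3 1.333 (Δ 0.196); 3:2 1.500 (Δ 0.029).

3:2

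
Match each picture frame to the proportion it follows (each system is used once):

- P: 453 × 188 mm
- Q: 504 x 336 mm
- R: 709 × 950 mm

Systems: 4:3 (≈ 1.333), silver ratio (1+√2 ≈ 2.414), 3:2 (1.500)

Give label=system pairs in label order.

Ratios: P ≈ 2.410; Q ≈ 1.500; R ≈ 1.340.
Targets: 4:3 ≈ 1.333; silver ratio ≈ 2.414; 3:2 ≈ 1.500.

P=silver ratio, Q=3:2, R=4:3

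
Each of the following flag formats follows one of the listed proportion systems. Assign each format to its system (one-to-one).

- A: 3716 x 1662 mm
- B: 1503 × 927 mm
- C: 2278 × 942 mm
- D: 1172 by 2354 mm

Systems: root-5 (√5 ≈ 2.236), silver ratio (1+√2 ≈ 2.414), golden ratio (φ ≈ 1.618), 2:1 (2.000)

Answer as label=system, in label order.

Ratios: A ≈ 2.236; B ≈ 1.621; C ≈ 2.418; D ≈ 2.009.
Targets: root-5 ≈ 2.236; silver ratio ≈ 2.414; golden ratio ≈ 1.618; 2:1 ≈ 2.000.

A=root-5, B=golden ratio, C=silver ratio, D=2:1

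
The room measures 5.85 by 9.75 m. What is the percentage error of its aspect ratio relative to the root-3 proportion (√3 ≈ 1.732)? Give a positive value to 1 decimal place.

Ratio = 9.75 / 5.85 ≈ 1.6667.
Ideal root-3 ≈ 1.7321. |1.6667 − 1.7321| / 1.7321 ≈ 3.78% → 3.8%.

3.8%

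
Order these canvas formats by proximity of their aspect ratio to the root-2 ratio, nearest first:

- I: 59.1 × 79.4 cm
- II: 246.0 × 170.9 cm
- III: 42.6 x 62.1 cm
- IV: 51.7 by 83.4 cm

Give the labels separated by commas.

Ratios: I = 79.4 / 59.1 ≈ 1.343; II = 246.0 / 170.9 ≈ 1.439; III = 62.1 / 42.6 ≈ 1.458; IV = 83.4 / 51.7 ≈ 1.613.
|Δ from 1.414|: I 0.071; II 0.025; III 0.044; IV 0.199.

II, III, I, IV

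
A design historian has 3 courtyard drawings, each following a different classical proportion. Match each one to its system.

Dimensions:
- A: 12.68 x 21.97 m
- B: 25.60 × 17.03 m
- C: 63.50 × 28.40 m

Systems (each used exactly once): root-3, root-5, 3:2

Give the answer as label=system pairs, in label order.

A=root-3, B=3:2, C=root-5

A = 21.97/12.68 ≈ 1.733 → root-3 (1.732)
B = 25.60/17.03 ≈ 1.503 → 3:2 (1.500)
C = 63.50/28.40 ≈ 2.236 → root-5 (2.236)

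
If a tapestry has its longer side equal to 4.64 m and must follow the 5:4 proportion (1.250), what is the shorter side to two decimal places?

3.71 m

5:4 = 1.25000.
Shorter side = 4.64 ÷ 1.25000 ≈ 3.7120 → 3.71 m.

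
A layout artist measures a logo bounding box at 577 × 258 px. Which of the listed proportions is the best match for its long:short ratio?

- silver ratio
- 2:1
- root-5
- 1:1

root-5

Ratio = 577 / 258 ≈ 2.236.
Distances: silver ratio 2.414 (Δ 0.178); 2:1 2.000 (Δ 0.236); root-5 2.236 (Δ 0.000); 1:1 1.000 (Δ 1.236).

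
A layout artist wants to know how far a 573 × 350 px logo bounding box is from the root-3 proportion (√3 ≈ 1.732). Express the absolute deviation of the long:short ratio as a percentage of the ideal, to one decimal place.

Ratio = 573 / 350 ≈ 1.6371.
Ideal root-3 ≈ 1.7321. |1.6371 − 1.7321| / 1.7321 ≈ 5.48% → 5.5%.

5.5%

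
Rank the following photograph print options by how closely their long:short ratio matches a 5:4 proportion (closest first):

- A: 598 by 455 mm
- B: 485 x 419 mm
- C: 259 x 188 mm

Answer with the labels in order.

Ratios: A = 598 / 455 ≈ 1.314; B = 485 / 419 ≈ 1.158; C = 259 / 188 ≈ 1.378.
|Δ from 1.250|: A 0.064; B 0.092; C 0.128.

A, B, C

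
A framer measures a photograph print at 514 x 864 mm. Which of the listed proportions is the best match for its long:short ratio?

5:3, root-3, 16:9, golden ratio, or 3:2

Ratio = 864 / 514 ≈ 1.681.
Distances: 5:3 1.667 (Δ 0.014); root-3 1.732 (Δ 0.051); 16:9 1.778 (Δ 0.097); golden ratio 1.618 (Δ 0.063); 3:2 1.500 (Δ 0.181).

5:3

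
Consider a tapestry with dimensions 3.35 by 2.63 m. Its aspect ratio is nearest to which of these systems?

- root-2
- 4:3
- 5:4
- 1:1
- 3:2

5:4

3.35/2.63 ≈ 1.274. Nearest candidates are 5:4 (1.250, off by 0.024) and 4:3 (1.333, off by 0.059).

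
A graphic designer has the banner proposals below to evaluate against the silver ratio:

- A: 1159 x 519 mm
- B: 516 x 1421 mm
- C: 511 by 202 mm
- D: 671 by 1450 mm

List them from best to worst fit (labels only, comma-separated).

A: 1159/519 ≈ 2.233 → |2.233 − 2.414| = 0.181
B: 1421/516 ≈ 2.754 → |2.754 − 2.414| = 0.340
C: 511/202 ≈ 2.530 → |2.530 − 2.414| = 0.116
D: 1450/671 ≈ 2.161 → |2.161 − 2.414| = 0.253

C, A, D, B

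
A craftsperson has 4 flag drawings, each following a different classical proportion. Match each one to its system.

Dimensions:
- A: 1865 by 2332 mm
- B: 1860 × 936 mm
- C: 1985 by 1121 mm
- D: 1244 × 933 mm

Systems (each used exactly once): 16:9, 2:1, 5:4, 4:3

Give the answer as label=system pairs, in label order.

A = 2332/1865 ≈ 1.250 → 5:4 (1.250)
B = 1860/936 ≈ 1.987 → 2:1 (2.000)
C = 1985/1121 ≈ 1.771 → 16:9 (1.778)
D = 1244/933 ≈ 1.333 → 4:3 (1.333)

A=5:4, B=2:1, C=16:9, D=4:3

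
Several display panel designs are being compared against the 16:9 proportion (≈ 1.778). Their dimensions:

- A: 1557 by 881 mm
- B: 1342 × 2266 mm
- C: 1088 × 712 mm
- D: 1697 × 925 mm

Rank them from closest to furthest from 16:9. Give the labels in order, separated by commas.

A: 1557/881 ≈ 1.767 → |1.767 − 1.778| = 0.011
B: 2266/1342 ≈ 1.689 → |1.689 − 1.778| = 0.089
C: 1088/712 ≈ 1.528 → |1.528 − 1.778| = 0.250
D: 1697/925 ≈ 1.835 → |1.835 − 1.778| = 0.057

A, D, B, C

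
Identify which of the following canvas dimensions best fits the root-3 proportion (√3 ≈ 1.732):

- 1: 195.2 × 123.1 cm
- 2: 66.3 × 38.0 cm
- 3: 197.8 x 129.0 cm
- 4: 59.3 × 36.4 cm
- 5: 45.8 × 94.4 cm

Target root-3 ≈ 1.732.
1: 1.586 (Δ0.146)  2: 1.745 (Δ0.013)  3: 1.533 (Δ0.199)  4: 1.629 (Δ0.103)  5: 2.061 (Δ0.329)

2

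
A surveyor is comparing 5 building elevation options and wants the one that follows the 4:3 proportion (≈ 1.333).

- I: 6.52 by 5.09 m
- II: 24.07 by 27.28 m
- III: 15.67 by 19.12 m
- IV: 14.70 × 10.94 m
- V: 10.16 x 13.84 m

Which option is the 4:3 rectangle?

IV

Ratios (long/short): I ≈ 1.281; II ≈ 1.133; III ≈ 1.220; IV ≈ 1.344; V ≈ 1.362.
4:3 ≈ 1.333; option IV is nearest (Δ 0.011).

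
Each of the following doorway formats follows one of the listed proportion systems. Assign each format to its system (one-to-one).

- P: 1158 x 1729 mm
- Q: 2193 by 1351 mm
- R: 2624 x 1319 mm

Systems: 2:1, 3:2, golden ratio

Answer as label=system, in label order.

P = 1729/1158 ≈ 1.493 → 3:2 (1.500)
Q = 2193/1351 ≈ 1.623 → golden ratio (1.618)
R = 2624/1319 ≈ 1.989 → 2:1 (2.000)

P=3:2, Q=golden ratio, R=2:1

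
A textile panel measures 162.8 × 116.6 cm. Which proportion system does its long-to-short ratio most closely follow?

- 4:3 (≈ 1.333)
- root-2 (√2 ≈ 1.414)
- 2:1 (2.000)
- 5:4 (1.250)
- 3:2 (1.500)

root-2

Ratio = 162.8 / 116.6 ≈ 1.396.
Distances: 4:3 1.333 (Δ 0.063); root-2 1.414 (Δ 0.018); 2:1 2.000 (Δ 0.604); 5:4 1.250 (Δ 0.146); 3:2 1.500 (Δ 0.104).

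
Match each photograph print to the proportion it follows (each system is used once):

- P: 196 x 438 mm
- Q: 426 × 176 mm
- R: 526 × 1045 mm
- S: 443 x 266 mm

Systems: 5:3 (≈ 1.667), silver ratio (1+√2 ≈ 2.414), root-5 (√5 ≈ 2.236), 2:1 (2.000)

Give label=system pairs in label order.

P = 438/196 ≈ 2.235 → root-5 (2.236)
Q = 426/176 ≈ 2.420 → silver ratio (2.414)
R = 1045/526 ≈ 1.987 → 2:1 (2.000)
S = 443/266 ≈ 1.665 → 5:3 (1.667)

P=root-5, Q=silver ratio, R=2:1, S=5:3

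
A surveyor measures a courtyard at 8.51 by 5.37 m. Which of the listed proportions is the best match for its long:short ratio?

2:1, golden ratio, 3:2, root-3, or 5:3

Ratio = 8.51 / 5.37 ≈ 1.585.
Distances: 2:1 2.000 (Δ 0.415); golden ratio 1.618 (Δ 0.033); 3:2 1.500 (Δ 0.085); root-3 1.732 (Δ 0.147); 5:3 1.667 (Δ 0.082).

golden ratio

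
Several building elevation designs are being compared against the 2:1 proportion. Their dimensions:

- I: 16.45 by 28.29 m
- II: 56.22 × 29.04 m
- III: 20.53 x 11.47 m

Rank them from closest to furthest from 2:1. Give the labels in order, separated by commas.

Ratios: I = 28.29 / 16.45 ≈ 1.720; II = 56.22 / 29.04 ≈ 1.936; III = 20.53 / 11.47 ≈ 1.790.
|Δ from 2.000|: I 0.280; II 0.064; III 0.210.

II, III, I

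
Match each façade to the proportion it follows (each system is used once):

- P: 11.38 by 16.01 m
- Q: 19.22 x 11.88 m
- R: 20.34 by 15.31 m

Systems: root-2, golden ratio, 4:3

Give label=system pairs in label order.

P = 16.01/11.38 ≈ 1.407 → root-2 (1.414)
Q = 19.22/11.88 ≈ 1.618 → golden ratio (1.618)
R = 20.34/15.31 ≈ 1.329 → 4:3 (1.333)

P=root-2, Q=golden ratio, R=4:3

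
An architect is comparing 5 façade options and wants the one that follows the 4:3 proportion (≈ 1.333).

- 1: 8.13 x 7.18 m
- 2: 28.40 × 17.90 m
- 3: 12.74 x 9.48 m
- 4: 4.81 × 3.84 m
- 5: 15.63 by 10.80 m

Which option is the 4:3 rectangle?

3

Ratios (long/short): 1 ≈ 1.132; 2 ≈ 1.587; 3 ≈ 1.344; 4 ≈ 1.253; 5 ≈ 1.447.
4:3 ≈ 1.333; option 3 is nearest (Δ 0.011).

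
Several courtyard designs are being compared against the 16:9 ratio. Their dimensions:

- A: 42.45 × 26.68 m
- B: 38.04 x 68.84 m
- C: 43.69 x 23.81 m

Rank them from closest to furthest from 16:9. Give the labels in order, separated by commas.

Ratios: A = 42.45 / 26.68 ≈ 1.591; B = 68.84 / 38.04 ≈ 1.810; C = 43.69 / 23.81 ≈ 1.835.
|Δ from 1.778|: A 0.187; B 0.032; C 0.057.

B, C, A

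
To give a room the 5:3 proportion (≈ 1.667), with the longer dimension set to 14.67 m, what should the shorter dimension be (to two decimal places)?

8.80 m

5:3 ≈ 1.66667.
Shorter side = 14.67 ÷ 1.66667 ≈ 8.8020 → 8.80 m.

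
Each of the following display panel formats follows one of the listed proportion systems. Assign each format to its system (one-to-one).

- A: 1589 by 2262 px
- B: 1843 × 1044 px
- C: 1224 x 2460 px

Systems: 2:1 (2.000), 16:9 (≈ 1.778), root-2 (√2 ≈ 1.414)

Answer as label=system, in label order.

A=root-2, B=16:9, C=2:1

Ratios: A ≈ 1.424; B ≈ 1.765; C ≈ 2.010.
Targets: 2:1 ≈ 2.000; 16:9 ≈ 1.778; root-2 ≈ 1.414.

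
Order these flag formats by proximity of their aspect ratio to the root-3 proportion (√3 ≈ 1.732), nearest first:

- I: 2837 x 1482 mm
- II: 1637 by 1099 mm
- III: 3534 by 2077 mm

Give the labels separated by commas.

I: 2837/1482 ≈ 1.914 → |1.914 − 1.732| = 0.182
II: 1637/1099 ≈ 1.490 → |1.490 − 1.732| = 0.242
III: 3534/2077 ≈ 1.701 → |1.701 − 1.732| = 0.031

III, I, II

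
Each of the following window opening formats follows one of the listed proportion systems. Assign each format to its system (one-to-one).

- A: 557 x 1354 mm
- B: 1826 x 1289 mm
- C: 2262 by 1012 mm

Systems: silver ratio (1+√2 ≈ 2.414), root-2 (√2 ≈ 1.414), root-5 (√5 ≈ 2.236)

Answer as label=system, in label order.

A=silver ratio, B=root-2, C=root-5

Ratios: A ≈ 2.431; B ≈ 1.417; C ≈ 2.235.
Targets: silver ratio ≈ 2.414; root-2 ≈ 1.414; root-5 ≈ 2.236.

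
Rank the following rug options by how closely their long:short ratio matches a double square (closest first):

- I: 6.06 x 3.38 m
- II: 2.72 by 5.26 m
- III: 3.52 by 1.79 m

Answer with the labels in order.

III, II, I

I: 6.06/3.38 ≈ 1.793 → |1.793 − 2.000| = 0.207
II: 5.26/2.72 ≈ 1.934 → |1.934 − 2.000| = 0.066
III: 3.52/1.79 ≈ 1.966 → |1.966 − 2.000| = 0.034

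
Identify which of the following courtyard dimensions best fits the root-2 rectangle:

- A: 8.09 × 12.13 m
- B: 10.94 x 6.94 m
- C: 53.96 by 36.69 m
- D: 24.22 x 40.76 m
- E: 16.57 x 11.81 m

E

Ratios (long/short): A ≈ 1.499; B ≈ 1.576; C ≈ 1.471; D ≈ 1.683; E ≈ 1.403.
root-2 ≈ 1.414; option E is nearest (Δ 0.011).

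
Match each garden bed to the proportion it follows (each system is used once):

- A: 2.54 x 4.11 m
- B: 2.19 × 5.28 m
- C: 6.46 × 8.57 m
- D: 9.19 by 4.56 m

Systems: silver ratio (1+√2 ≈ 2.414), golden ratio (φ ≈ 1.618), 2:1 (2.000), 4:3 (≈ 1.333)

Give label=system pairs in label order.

A=golden ratio, B=silver ratio, C=4:3, D=2:1

Ratios: A ≈ 1.618; B ≈ 2.411; C ≈ 1.327; D ≈ 2.015.
Targets: silver ratio ≈ 2.414; golden ratio ≈ 1.618; 2:1 ≈ 2.000; 4:3 ≈ 1.333.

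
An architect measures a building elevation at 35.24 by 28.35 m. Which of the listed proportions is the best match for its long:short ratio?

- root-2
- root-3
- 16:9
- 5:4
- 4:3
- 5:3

Ratio = 35.24 / 28.35 ≈ 1.243.
Distances: root-2 1.414 (Δ 0.171); root-3 1.732 (Δ 0.489); 16:9 1.778 (Δ 0.535); 5:4 1.250 (Δ 0.007); 4:3 1.333 (Δ 0.090); 5:3 1.667 (Δ 0.424).

5:4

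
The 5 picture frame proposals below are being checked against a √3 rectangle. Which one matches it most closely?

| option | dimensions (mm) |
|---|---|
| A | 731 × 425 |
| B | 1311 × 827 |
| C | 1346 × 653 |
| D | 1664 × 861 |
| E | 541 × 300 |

A

Ratios (long/short): A ≈ 1.720; B ≈ 1.585; C ≈ 2.061; D ≈ 1.933; E ≈ 1.803.
root-3 ≈ 1.732; option A is nearest (Δ 0.012).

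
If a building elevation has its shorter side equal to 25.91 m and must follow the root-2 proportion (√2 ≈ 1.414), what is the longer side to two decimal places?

root-2 ≈ 1.41421.
Longer side = 25.91 × 1.41421 ≈ 36.6422 → 36.64 m.

36.64 m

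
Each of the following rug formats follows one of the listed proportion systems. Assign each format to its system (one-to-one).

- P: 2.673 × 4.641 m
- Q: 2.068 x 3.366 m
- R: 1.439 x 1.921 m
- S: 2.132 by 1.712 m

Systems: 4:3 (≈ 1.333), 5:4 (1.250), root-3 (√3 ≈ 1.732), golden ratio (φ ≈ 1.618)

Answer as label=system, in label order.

P = 4.641/2.673 ≈ 1.736 → root-3 (1.732)
Q = 3.366/2.068 ≈ 1.628 → golden ratio (1.618)
R = 1.921/1.439 ≈ 1.335 → 4:3 (1.333)
S = 2.132/1.712 ≈ 1.245 → 5:4 (1.250)

P=root-3, Q=golden ratio, R=4:3, S=5:4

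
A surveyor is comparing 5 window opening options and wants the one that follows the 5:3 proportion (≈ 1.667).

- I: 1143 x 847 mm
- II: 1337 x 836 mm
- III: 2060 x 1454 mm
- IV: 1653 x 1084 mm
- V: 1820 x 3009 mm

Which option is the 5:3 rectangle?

V

Ratios (long/short): I ≈ 1.349; II ≈ 1.599; III ≈ 1.417; IV ≈ 1.525; V ≈ 1.653.
5:3 ≈ 1.667; option V is nearest (Δ 0.014).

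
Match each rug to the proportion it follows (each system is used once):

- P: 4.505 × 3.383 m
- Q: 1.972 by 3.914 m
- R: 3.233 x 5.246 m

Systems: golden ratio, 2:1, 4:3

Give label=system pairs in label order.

P=4:3, Q=2:1, R=golden ratio

P = 4.505/3.383 ≈ 1.332 → 4:3 (1.333)
Q = 3.914/1.972 ≈ 1.985 → 2:1 (2.000)
R = 5.246/3.233 ≈ 1.623 → golden ratio (1.618)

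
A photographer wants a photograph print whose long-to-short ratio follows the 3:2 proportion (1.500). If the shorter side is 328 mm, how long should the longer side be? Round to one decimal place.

3:2 = 1.50000.
Longer side = 328 × 1.50000 ≈ 492.000 → 492.0 mm.

492.0 mm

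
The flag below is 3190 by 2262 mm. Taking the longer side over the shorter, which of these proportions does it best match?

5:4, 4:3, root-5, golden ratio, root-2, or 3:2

root-2

Ratio = 3190 / 2262 ≈ 1.410.
Distances: 5:4 1.250 (Δ 0.160); 4:3 1.333 (Δ 0.077); root-5 2.236 (Δ 0.826); golden ratio 1.618 (Δ 0.208); root-2 1.414 (Δ 0.004); 3:2 1.500 (Δ 0.090).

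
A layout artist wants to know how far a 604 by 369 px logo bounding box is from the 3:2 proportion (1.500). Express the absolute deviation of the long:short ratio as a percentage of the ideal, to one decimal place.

9.1%

Ratio = 604 / 369 ≈ 1.6369.
Ideal 3:2 = 1.5000. |1.6369 − 1.5000| / 1.5000 ≈ 9.13% → 9.1%.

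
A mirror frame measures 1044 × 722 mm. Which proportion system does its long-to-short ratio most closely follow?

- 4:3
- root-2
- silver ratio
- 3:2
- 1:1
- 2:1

root-2

Ratio = 1044 / 722 ≈ 1.446.
Distances: 4:3 1.333 (Δ 0.113); root-2 1.414 (Δ 0.032); silver ratio 2.414 (Δ 0.968); 3:2 1.500 (Δ 0.054); 1:1 1.000 (Δ 0.446); 2:1 2.000 (Δ 0.554).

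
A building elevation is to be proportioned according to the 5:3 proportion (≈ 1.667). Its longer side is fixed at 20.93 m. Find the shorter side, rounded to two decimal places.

5:3 ≈ 1.66667.
Shorter side = 20.93 ÷ 1.66667 ≈ 12.5580 → 12.56 m.

12.56 m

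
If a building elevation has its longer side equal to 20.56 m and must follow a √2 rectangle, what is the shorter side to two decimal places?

root-2 ≈ 1.41421.
Shorter side = 20.56 ÷ 1.41421 ≈ 14.5382 → 14.54 m.

14.54 m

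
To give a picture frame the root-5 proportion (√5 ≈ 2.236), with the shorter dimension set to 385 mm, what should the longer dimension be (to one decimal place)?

860.9 mm

root-5 ≈ 2.23607.
Longer side = 385 × 2.23607 ≈ 860.887 → 860.9 mm.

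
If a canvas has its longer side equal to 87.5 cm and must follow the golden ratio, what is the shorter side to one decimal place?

54.1 cm

golden ratio ≈ 1.61803.
Shorter side = 87.5 ÷ 1.61803 ≈ 54.078 → 54.1 cm.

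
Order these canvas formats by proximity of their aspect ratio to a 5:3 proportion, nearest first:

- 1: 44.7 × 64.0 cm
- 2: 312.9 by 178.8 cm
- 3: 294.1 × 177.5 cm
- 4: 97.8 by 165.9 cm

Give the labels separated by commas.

3, 4, 2, 1

1: 64.0/44.7 ≈ 1.432 → |1.432 − 1.667| = 0.235
2: 312.9/178.8 ≈ 1.750 → |1.750 − 1.667| = 0.083
3: 294.1/177.5 ≈ 1.657 → |1.657 − 1.667| = 0.010
4: 165.9/97.8 ≈ 1.696 → |1.696 − 1.667| = 0.029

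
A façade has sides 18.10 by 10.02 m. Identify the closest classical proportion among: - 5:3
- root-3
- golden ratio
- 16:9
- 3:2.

Ratio = 18.10 / 10.02 ≈ 1.806.
Distances: 5:3 1.667 (Δ 0.139); root-3 1.732 (Δ 0.074); golden ratio 1.618 (Δ 0.188); 16:9 1.778 (Δ 0.028); 3:2 1.500 (Δ 0.306).

16:9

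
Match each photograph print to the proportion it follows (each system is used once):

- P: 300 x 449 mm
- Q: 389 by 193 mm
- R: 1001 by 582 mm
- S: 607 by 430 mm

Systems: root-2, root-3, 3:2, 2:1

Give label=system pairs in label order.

Ratios: P ≈ 1.497; Q ≈ 2.016; R ≈ 1.720; S ≈ 1.412.
Targets: root-2 ≈ 1.414; root-3 ≈ 1.732; 3:2 ≈ 1.500; 2:1 ≈ 2.000.

P=3:2, Q=2:1, R=root-3, S=root-2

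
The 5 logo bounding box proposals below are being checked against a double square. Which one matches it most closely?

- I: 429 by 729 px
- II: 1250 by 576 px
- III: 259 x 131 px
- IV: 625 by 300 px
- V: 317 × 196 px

III

Ratios (long/short): I ≈ 1.699; II ≈ 2.170; III ≈ 1.977; IV ≈ 2.083; V ≈ 1.617.
2:1 ≈ 2.000; option III is nearest (Δ 0.023).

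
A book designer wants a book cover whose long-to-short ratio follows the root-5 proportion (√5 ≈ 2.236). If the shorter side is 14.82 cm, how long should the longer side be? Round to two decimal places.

root-5 ≈ 2.23607.
Longer side = 14.82 × 2.23607 ≈ 33.1386 → 33.14 cm.

33.14 cm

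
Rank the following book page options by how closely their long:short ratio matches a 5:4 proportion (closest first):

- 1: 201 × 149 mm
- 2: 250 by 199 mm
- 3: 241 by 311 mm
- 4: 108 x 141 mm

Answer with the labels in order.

2, 3, 4, 1

Ratios: 1 = 201 / 149 ≈ 1.349; 2 = 250 / 199 ≈ 1.256; 3 = 311 / 241 ≈ 1.290; 4 = 141 / 108 ≈ 1.306.
|Δ from 1.250|: 1 0.099; 2 0.006; 3 0.040; 4 0.056.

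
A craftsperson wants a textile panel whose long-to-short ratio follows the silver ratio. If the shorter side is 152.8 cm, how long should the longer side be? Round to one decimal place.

silver ratio ≈ 2.41421.
Longer side = 152.8 × 2.41421 ≈ 368.891 → 368.9 cm.

368.9 cm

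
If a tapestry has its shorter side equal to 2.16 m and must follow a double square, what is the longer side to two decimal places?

2:1 = 2.00000.
Longer side = 2.16 × 2.00000 ≈ 4.3200 → 4.32 m.

4.32 m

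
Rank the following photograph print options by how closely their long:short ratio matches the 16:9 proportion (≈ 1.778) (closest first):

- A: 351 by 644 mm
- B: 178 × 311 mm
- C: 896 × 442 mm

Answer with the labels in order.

B, A, C

Ratios: A = 644 / 351 ≈ 1.835; B = 311 / 178 ≈ 1.747; C = 896 / 442 ≈ 2.027.
|Δ from 1.778|: A 0.057; B 0.031; C 0.249.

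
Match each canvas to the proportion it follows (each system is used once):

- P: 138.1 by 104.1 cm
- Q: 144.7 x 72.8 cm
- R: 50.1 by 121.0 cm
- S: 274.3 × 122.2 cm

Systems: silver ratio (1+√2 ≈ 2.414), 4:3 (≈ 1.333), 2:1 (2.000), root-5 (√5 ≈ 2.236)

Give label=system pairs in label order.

P=4:3, Q=2:1, R=silver ratio, S=root-5

Ratios: P ≈ 1.327; Q ≈ 1.988; R ≈ 2.415; S ≈ 2.245.
Targets: silver ratio ≈ 2.414; 4:3 ≈ 1.333; 2:1 ≈ 2.000; root-5 ≈ 2.236.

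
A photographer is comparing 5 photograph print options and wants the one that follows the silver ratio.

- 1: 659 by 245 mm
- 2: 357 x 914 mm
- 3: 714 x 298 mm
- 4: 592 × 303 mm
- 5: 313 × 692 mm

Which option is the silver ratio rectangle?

Target silver ratio ≈ 2.414.
1: 2.690 (Δ0.276)  2: 2.560 (Δ0.146)  3: 2.396 (Δ0.018)  4: 1.954 (Δ0.460)  5: 2.211 (Δ0.203)

3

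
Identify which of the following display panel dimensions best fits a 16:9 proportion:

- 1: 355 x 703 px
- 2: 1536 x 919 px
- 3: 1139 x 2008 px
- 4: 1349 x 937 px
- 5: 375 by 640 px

3

Target 16:9 ≈ 1.778.
1: 1.980 (Δ0.202)  2: 1.671 (Δ0.107)  3: 1.763 (Δ0.015)  4: 1.440 (Δ0.338)  5: 1.707 (Δ0.071)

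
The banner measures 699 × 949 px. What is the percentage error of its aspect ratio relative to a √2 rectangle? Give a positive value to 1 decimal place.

Ratio = 949 / 699 ≈ 1.3577.
Ideal root-2 ≈ 1.4142. |1.3577 − 1.4142| / 1.4142 ≈ 4.00% → 4.0%.

4.0%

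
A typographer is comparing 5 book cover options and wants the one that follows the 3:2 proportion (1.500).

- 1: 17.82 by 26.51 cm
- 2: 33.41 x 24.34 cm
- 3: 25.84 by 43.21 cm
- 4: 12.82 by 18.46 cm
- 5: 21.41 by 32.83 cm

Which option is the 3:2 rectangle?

Ratios (long/short): 1 ≈ 1.488; 2 ≈ 1.373; 3 ≈ 1.672; 4 ≈ 1.440; 5 ≈ 1.533.
3:2 ≈ 1.500; option 1 is nearest (Δ 0.012).

1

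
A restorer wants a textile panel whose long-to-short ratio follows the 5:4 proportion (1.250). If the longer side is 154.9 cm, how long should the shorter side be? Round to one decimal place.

5:4 = 1.25000.
Shorter side = 154.9 ÷ 1.25000 ≈ 123.920 → 123.9 cm.

123.9 cm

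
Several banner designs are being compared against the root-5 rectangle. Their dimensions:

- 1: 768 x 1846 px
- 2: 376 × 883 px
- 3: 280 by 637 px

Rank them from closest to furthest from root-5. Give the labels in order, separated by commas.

Ratios: 1 = 1846 / 768 ≈ 2.404; 2 = 883 / 376 ≈ 2.348; 3 = 637 / 280 ≈ 2.275.
|Δ from 2.236|: 1 0.168; 2 0.112; 3 0.039.

3, 2, 1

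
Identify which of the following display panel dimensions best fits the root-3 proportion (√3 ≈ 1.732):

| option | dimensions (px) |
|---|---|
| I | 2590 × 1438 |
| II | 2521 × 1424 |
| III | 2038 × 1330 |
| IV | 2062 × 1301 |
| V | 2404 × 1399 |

Target root-3 ≈ 1.732.
I: 1.801 (Δ0.069)  II: 1.770 (Δ0.038)  III: 1.532 (Δ0.200)  IV: 1.585 (Δ0.147)  V: 1.718 (Δ0.014)

V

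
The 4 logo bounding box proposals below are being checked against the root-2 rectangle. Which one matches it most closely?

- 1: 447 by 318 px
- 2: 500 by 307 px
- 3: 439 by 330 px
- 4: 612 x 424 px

1

Ratios (long/short): 1 ≈ 1.406; 2 ≈ 1.629; 3 ≈ 1.330; 4 ≈ 1.443.
root-2 ≈ 1.414; option 1 is nearest (Δ 0.008).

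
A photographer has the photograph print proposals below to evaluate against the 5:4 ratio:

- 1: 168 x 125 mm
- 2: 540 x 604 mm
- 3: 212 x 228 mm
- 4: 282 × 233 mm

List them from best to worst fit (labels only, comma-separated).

Ratios: 1 = 168 / 125 ≈ 1.344; 2 = 604 / 540 ≈ 1.119; 3 = 228 / 212 ≈ 1.075; 4 = 282 / 233 ≈ 1.210.
|Δ from 1.250|: 1 0.094; 2 0.131; 3 0.175; 4 0.040.

4, 1, 2, 3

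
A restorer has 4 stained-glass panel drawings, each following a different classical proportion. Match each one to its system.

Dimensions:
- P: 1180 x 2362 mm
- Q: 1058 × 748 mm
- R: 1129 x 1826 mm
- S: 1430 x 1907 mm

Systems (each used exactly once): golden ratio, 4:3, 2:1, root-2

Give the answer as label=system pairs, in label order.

P=2:1, Q=root-2, R=golden ratio, S=4:3

P = 2362/1180 ≈ 2.002 → 2:1 (2.000)
Q = 1058/748 ≈ 1.414 → root-2 (1.414)
R = 1826/1129 ≈ 1.617 → golden ratio (1.618)
S = 1907/1430 ≈ 1.334 → 4:3 (1.333)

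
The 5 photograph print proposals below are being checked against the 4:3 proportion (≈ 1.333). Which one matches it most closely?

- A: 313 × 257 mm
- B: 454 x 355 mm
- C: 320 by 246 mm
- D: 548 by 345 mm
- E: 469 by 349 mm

E

Ratios (long/short): A ≈ 1.218; B ≈ 1.279; C ≈ 1.301; D ≈ 1.588; E ≈ 1.344.
4:3 ≈ 1.333; option E is nearest (Δ 0.011).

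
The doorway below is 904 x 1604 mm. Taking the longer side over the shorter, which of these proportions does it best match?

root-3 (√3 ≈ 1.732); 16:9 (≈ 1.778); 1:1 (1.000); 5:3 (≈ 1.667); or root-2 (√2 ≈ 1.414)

16:9

1604/904 ≈ 1.774. Nearest candidates are 16:9 (1.778, off by 0.004) and root-3 (1.732, off by 0.042).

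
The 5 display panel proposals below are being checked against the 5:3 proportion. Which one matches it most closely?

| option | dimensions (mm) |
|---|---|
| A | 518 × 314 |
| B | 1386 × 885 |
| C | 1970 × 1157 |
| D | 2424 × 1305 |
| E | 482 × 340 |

Target 5:3 ≈ 1.667.
A: 1.650 (Δ0.017)  B: 1.566 (Δ0.101)  C: 1.703 (Δ0.036)  D: 1.857 (Δ0.190)  E: 1.418 (Δ0.249)

A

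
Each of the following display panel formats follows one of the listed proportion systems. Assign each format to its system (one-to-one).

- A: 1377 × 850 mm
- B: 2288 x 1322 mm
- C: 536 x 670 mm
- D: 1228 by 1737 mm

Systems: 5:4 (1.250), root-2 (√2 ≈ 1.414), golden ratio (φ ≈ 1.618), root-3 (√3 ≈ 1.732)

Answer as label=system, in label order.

A=golden ratio, B=root-3, C=5:4, D=root-2

Ratios: A ≈ 1.620; B ≈ 1.731; C ≈ 1.250; D ≈ 1.414.
Targets: 5:4 ≈ 1.250; root-2 ≈ 1.414; golden ratio ≈ 1.618; root-3 ≈ 1.732.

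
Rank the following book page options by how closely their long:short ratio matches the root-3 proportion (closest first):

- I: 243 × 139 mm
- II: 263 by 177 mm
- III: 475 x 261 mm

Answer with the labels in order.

I: 243/139 ≈ 1.748 → |1.748 − 1.732| = 0.016
II: 263/177 ≈ 1.486 → |1.486 − 1.732| = 0.246
III: 475/261 ≈ 1.820 → |1.820 − 1.732| = 0.088

I, III, II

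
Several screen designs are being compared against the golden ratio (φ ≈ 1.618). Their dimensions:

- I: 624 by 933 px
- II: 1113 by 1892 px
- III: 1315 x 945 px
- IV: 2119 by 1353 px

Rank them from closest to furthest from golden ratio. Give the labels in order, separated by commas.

IV, II, I, III

I: 933/624 ≈ 1.495 → |1.495 − 1.618| = 0.123
II: 1892/1113 ≈ 1.700 → |1.700 − 1.618| = 0.082
III: 1315/945 ≈ 1.392 → |1.392 − 1.618| = 0.226
IV: 2119/1353 ≈ 1.566 → |1.566 − 1.618| = 0.052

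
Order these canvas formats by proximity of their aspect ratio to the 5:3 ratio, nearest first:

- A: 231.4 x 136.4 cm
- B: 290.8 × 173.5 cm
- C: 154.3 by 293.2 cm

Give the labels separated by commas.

B, A, C

Ratios: A = 231.4 / 136.4 ≈ 1.696; B = 290.8 / 173.5 ≈ 1.676; C = 293.2 / 154.3 ≈ 1.900.
|Δ from 1.667|: A 0.029; B 0.009; C 0.233.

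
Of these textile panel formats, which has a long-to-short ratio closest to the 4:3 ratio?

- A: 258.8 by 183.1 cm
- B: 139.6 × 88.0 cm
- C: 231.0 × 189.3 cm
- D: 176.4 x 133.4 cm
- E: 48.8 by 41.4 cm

Ratios (long/short): A ≈ 1.413; B ≈ 1.586; C ≈ 1.220; D ≈ 1.322; E ≈ 1.179.
4:3 ≈ 1.333; option D is nearest (Δ 0.011).

D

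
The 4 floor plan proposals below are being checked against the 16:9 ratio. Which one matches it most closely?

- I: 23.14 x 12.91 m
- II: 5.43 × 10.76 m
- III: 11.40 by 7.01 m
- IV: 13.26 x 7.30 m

Target 16:9 ≈ 1.778.
I: 1.792 (Δ0.014)  II: 1.982 (Δ0.204)  III: 1.626 (Δ0.152)  IV: 1.816 (Δ0.038)

I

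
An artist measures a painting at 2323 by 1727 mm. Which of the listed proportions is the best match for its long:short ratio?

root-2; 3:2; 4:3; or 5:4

4:3

Ratio = 2323 / 1727 ≈ 1.345.
Distances: root-2 1.414 (Δ 0.069); 3:2 1.500 (Δ 0.155); 4:3 1.333 (Δ 0.012); 5:4 1.250 (Δ 0.095).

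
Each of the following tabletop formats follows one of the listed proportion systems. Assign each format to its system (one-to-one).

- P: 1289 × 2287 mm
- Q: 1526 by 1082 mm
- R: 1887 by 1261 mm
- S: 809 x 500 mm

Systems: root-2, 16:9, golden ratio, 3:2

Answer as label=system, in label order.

P = 2287/1289 ≈ 1.774 → 16:9 (1.778)
Q = 1526/1082 ≈ 1.410 → root-2 (1.414)
R = 1887/1261 ≈ 1.496 → 3:2 (1.500)
S = 809/500 ≈ 1.618 → golden ratio (1.618)

P=16:9, Q=root-2, R=3:2, S=golden ratio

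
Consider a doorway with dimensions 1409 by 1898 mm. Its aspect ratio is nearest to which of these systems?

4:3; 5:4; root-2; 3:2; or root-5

Ratio = 1898 / 1409 ≈ 1.347.
Distances: 4:3 1.333 (Δ 0.014); 5:4 1.250 (Δ 0.097); root-2 1.414 (Δ 0.067); 3:2 1.500 (Δ 0.153); root-5 2.236 (Δ 0.889).

4:3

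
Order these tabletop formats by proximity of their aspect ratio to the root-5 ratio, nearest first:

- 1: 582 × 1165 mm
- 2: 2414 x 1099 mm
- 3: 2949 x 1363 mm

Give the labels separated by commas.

2, 3, 1

Ratios: 1 = 1165 / 582 ≈ 2.002; 2 = 2414 / 1099 ≈ 2.197; 3 = 2949 / 1363 ≈ 2.164.
|Δ from 2.236|: 1 0.234; 2 0.039; 3 0.072.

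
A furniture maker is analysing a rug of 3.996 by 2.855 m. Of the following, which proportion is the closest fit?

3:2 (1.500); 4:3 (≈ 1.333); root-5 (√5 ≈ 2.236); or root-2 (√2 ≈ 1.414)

Ratio = 3.996 / 2.855 ≈ 1.400.
Distances: 3:2 1.500 (Δ 0.100); 4:3 1.333 (Δ 0.067); root-5 2.236 (Δ 0.836); root-2 1.414 (Δ 0.014).

root-2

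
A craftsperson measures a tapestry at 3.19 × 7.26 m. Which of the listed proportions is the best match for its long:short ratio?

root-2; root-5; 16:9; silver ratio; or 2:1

Ratio = 7.26 / 3.19 ≈ 2.276.
Distances: root-2 1.414 (Δ 0.862); root-5 2.236 (Δ 0.040); 16:9 1.778 (Δ 0.498); silver ratio 2.414 (Δ 0.138); 2:1 2.000 (Δ 0.276).

root-5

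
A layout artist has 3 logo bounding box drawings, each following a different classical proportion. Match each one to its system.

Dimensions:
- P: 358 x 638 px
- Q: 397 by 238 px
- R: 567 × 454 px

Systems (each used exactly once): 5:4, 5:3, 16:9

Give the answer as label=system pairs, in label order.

P = 638/358 ≈ 1.782 → 16:9 (1.778)
Q = 397/238 ≈ 1.668 → 5:3 (1.667)
R = 567/454 ≈ 1.249 → 5:4 (1.250)

P=16:9, Q=5:3, R=5:4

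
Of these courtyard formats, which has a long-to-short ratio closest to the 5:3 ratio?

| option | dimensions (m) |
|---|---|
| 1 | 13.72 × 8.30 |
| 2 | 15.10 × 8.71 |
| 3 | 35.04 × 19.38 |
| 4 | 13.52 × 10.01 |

1

Target 5:3 ≈ 1.667.
1: 1.653 (Δ0.014)  2: 1.734 (Δ0.067)  3: 1.808 (Δ0.141)  4: 1.351 (Δ0.316)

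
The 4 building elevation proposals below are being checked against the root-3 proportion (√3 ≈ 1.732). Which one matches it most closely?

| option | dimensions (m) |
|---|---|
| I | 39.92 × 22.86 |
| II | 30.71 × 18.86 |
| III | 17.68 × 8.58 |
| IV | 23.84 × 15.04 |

Ratios (long/short): I ≈ 1.746; II ≈ 1.628; III ≈ 2.061; IV ≈ 1.585.
root-3 ≈ 1.732; option I is nearest (Δ 0.014).

I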